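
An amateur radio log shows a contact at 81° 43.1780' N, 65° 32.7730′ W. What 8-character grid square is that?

FR71fr42

Shift to the Maidenhead origin (180°W, 90°S): lon 114.45378, lat 171.71963.
Field: 114.45378/20 → 5 → F, 171.71963/10 → 17 → R; chars FR.
Square: 14.45378/2 → 7, 1.71963/1 → 1; chars 71.
Subsquare: 0.45378/0.0833333 → 5 → f, 0.71963/0.0416667 → 17 → r; chars fr.
Extended square: 0.03712/0.00833333 → 4, 0.01130/0.00416667 → 2; chars 42.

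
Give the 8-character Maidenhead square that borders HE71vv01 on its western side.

Longitude extended square 0; −1 → -1, wraps to 9, carry into subsquare.
Longitude subsquare v = 21; −1 → 20 = u.
The latitude characters are unchanged.

HE71uv91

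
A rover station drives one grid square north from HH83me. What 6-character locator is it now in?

Latitude subsquare e = 4; +1 → 5 = f.
The longitude characters are unchanged.

HH83mf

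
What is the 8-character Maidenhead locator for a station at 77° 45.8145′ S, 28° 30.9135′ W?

Shift to the Maidenhead origin (180°W, 90°S): lon 151.48478, lat 12.23642.
Field: 151.48478/20 → 7 → H, 12.23642/10 → 1 → B; chars HB.
Square: 11.48478/2 → 5, 2.23642/1 → 2; chars 52.
Subsquare: 1.48478/0.0833333 → 17 → r, 0.23642/0.0416667 → 5 → f; chars rf.
Extended square: 0.06811/0.00833333 → 8, 0.02809/0.00416667 → 6; chars 86.

HB52rf86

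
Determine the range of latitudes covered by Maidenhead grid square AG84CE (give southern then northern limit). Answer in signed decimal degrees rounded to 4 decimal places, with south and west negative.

-25.8333, -25.7917

Field A=0, G=6: +0·20° lon, +6·10° lat → SW at lon -180°, lat -30°.
Square 8, 4: +8·2° lon, +4·1° lat → SW at lon -164°, lat -26°.
Subsquare c=2, e=4: +2·0.0833333° lon, +4·0.0416667° lat → SW at lon -163.833°, lat -25.8333°.
Cell spans 0.0833333° lon × 0.0416667° lat.
south -25.8333, north -25.7917.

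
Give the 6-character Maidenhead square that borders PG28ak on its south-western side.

Longitude subsquare a = 0; −1 → -1, wraps to 23 = x, carry into square.
Longitude square 2; −1 → 1.
Latitude subsquare k = 10; −1 → 9 = j.

PG18xj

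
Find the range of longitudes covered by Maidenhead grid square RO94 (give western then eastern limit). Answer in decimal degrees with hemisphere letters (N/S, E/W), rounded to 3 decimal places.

Field R=17, O=14: +17·20° lon, +14·10° lat → SW at lon 160°, lat 50°.
Square 9, 4: +9·2° lon, +4·1° lat → SW at lon 178°, lat 54°.
Cell spans 2° lon × 1° lat.
west 178.000° E, east 180.000° E.

178.000° E, 180.000° E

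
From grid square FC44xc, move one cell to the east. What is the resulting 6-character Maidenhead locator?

Longitude subsquare x = 23; +1 → 24, wraps to 0 = a, carry into square.
Longitude square 4; +1 → 5.
The latitude characters are unchanged.

FC54ac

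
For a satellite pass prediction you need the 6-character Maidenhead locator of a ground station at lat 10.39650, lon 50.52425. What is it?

LK50gj

Add 180° to longitude and 90° to latitude: 230.5242, 100.3965.
Field: lon ⌊230.5242/20⌋ = 11 → L; lat ⌊100.3965/10⌋ = 10 → K.
Square: lon ⌊10.5242/2⌋ = 5; lat ⌊0.3965/1⌋ = 0.
Subsquare: lon ⌊0.5242/0.0833333⌋ = 6 → g; lat ⌊0.3965/0.0416667⌋ = 9 → j.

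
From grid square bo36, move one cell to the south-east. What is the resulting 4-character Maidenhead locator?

Longitude square 3; +1 → 4.
Latitude square 6; −1 → 5.

BO45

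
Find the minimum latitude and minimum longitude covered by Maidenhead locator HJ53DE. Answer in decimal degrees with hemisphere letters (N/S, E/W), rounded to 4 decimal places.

Field H=7, J=9: +7·20° lon, +9·10° lat → SW at lon -40°, lat 0°.
Square 5, 3: +5·2° lon, +3·1° lat → SW at lon -30°, lat 3°.
Subsquare d=3, e=4: +3·0.0833333° lon, +4·0.0416667° lat → SW at lon -29.75°, lat 3.16667°.
latitude 3.1667° N, longitude 29.7500° W.

3.1667° N, 29.7500° W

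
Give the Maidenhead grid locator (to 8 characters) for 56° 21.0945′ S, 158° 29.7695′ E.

QD93fp95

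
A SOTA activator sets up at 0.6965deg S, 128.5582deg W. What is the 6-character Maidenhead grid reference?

Add 180° to longitude and 90° to latitude: 51.4418, 89.3035.
Field: lon ⌊51.4418/20⌋ = 2 → C; lat ⌊89.3035/10⌋ = 8 → I.
Square: lon ⌊11.4418/2⌋ = 5; lat ⌊9.3035/1⌋ = 9.
Subsquare: lon ⌊1.4418/0.0833333⌋ = 17 → r; lat ⌊0.3035/0.0416667⌋ = 7 → h.

CI59rh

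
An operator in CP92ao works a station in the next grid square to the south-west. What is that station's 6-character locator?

CP82xn

Longitude subsquare a = 0; −1 → -1, wraps to 23 = x, carry into square.
Longitude square 9; −1 → 8.
Latitude subsquare o = 14; −1 → 13 = n.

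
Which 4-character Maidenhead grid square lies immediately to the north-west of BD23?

BD14

Longitude square 2; −1 → 1.
Latitude square 3; +1 → 4.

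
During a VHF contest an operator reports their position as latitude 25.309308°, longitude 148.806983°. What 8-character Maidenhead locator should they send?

QL45jh64

Shift to the Maidenhead origin (180°W, 90°S): lon 328.80698, lat 115.30931.
Field: lon ⌊328.80698/20⌋ = 16 → Q; lat ⌊115.30931/10⌋ = 11 → L.
Square: lon ⌊8.80698/2⌋ = 4; lat ⌊5.30931/1⌋ = 5.
Subsquare: lon ⌊0.80698/0.0833333⌋ = 9 → j; lat ⌊0.30931/0.0416667⌋ = 7 → h.
Extended square: lon ⌊0.05698/0.00833333⌋ = 6; lat ⌊0.01764/0.00416667⌋ = 4.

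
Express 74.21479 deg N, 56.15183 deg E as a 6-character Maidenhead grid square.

LQ84bf

Shift to the Maidenhead origin (180°W, 90°S): lon 236.1518, lat 164.2148.
Field: 236.1518/20 → 11 → L, 164.2148/10 → 16 → Q; chars LQ.
Square: 16.1518/2 → 8, 4.2148/1 → 4; chars 84.
Subsquare: 0.1518/0.0833333 → 1 → b, 0.2148/0.0416667 → 5 → f; chars bf.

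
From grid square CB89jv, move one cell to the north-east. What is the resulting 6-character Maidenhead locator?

CB89kw

Longitude subsquare j = 9; +1 → 10 = k.
Latitude subsquare v = 21; +1 → 22 = w.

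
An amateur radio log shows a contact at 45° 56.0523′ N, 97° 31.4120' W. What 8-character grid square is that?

EN15fw74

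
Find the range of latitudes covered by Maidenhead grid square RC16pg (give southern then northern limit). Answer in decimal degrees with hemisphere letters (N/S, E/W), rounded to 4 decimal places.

Field R=17, C=2: +17·20° lon, +2·10° lat → SW at lon 160°, lat -70°.
Square 1, 6: +1·2° lon, +6·1° lat → SW at lon 162°, lat -64°.
Subsquare p=15, g=6: +15·0.0833333° lon, +6·0.0416667° lat → SW at lon 163.25°, lat -63.75°.
Cell spans 0.0833333° lon × 0.0416667° lat.
south 63.7500° S, north 63.7083° S.

63.7500° S, 63.7083° S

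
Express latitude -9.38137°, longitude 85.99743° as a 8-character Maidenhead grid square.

Add 180° to longitude and 90° to latitude: 265.99743, 80.61863.
Field: 265.99743/20 → 13 → N, 80.61863/10 → 8 → I; chars NI.
Square: 5.99743/2 → 2, 0.61863/1 → 0; chars 20.
Subsquare: 1.99743/0.0833333 → 23 → x, 0.61863/0.0416667 → 14 → o; chars xo.
Extended square: 0.08076/0.00833333 → 9, 0.03530/0.00416667 → 8; chars 98.

NI20xo98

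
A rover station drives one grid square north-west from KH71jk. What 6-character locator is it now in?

KH71il

Longitude subsquare j = 9; −1 → 8 = i.
Latitude subsquare k = 10; +1 → 11 = l.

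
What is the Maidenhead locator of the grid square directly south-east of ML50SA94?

Longitude extended square 9; +1 → 10, wraps to 0, carry into subsquare.
Longitude subsquare s = 18; +1 → 19 = t.
Latitude extended square 4; −1 → 3.

ML50ta03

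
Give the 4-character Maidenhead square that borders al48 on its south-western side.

Longitude square 4; −1 → 3.
Latitude square 8; −1 → 7.

AL37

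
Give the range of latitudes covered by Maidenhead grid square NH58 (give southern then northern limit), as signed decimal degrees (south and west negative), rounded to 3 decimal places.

-12.000, -11.000

Field N=13, H=7: +13·20° lon, +7·10° lat → SW at lon 80°, lat -20°.
Square 5, 8: +5·2° lon, +8·1° lat → SW at lon 90°, lat -12°.
Cell spans 2° lon × 1° lat.
south -12.000, north -11.000.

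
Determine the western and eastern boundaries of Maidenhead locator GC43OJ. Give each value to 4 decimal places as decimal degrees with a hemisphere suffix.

50.8333° W, 50.7500° W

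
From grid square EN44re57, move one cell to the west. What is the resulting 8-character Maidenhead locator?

EN44re47

Longitude extended square 5; −1 → 4.
The latitude characters are unchanged.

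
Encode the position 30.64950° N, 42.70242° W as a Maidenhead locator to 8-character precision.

GM80pp55

Offset from 180°W / 90°S: lon 137.29758°, lat 120.64950°.
Field (20°×10°, letters A–R): lon ⌊137.29758/20⌋ = 6 → G; lat ⌊120.64950/10⌋ = 12 → M.
Square (2°×1°, digits 0–9): lon ⌊17.29758/2⌋ = 8; lat ⌊0.64950/1⌋ = 0.
Subsquare (5′×2.5′, letters a–x): lon ⌊1.29758/0.0833333⌋ = 15 → p; lat ⌊0.64950/0.0416667⌋ = 15 → p.
Extended square (30″×15″, digits 0–9): lon ⌊0.04758/0.00833333⌋ = 5; lat ⌊0.02450/0.00416667⌋ = 5.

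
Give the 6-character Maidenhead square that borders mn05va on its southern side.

Latitude subsquare a = 0; −1 → -1, wraps to 23 = x, carry into square.
Latitude square 5; −1 → 4.
The longitude characters are unchanged.

MN04vx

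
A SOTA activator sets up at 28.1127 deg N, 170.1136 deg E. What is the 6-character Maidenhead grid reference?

Shift to the Maidenhead origin (180°W, 90°S): lon 350.1136, lat 118.1127.
Field: 350.1136/20 → 17 → R, 118.1127/10 → 11 → L; chars RL.
Square: 10.1136/2 → 5, 8.1127/1 → 8; chars 58.
Subsquare: 0.1136/0.0833333 → 1 → b, 0.1127/0.0416667 → 2 → c; chars bc.

RL58bc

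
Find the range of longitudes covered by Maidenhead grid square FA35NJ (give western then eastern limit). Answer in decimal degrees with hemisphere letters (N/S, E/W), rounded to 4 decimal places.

72.9167° W, 72.8333° W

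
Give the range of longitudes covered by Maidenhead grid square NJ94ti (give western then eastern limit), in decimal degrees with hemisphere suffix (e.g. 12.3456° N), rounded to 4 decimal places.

Field N=13, J=9: +13·20° lon, +9·10° lat → SW at lon 80°, lat 0°.
Square 9, 4: +9·2° lon, +4·1° lat → SW at lon 98°, lat 4°.
Subsquare t=19, i=8: +19·0.0833333° lon, +8·0.0416667° lat → SW at lon 99.5833°, lat 4.33333°.
Cell spans 0.0833333° lon × 0.0416667° lat.
west 99.5833° E, east 99.6667° E.

99.5833° E, 99.6667° E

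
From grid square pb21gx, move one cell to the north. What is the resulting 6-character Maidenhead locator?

Latitude subsquare x = 23; +1 → 24, wraps to 0 = a, carry into square.
Latitude square 1; +1 → 2.
The longitude characters are unchanged.

PB22ga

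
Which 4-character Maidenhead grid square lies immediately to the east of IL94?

JL04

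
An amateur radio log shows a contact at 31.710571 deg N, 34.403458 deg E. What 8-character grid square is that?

KM71er80

Shift to the Maidenhead origin (180°W, 90°S): lon 214.40346, lat 121.71057.
Field: lon ⌊214.40346/20⌋ = 10 → K; lat ⌊121.71057/10⌋ = 12 → M.
Square: lon ⌊14.40346/2⌋ = 7; lat ⌊1.71057/1⌋ = 1.
Subsquare: lon ⌊0.40346/0.0833333⌋ = 4 → e; lat ⌊0.71057/0.0416667⌋ = 17 → r.
Extended square: lon ⌊0.07012/0.00833333⌋ = 8; lat ⌊0.00224/0.00416667⌋ = 0.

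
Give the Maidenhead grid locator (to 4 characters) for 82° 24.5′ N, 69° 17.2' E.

MR42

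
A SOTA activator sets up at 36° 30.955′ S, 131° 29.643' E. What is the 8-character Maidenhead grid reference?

PF53rl96

Offset from 180°W / 90°S: lon 311.49405°, lat 53.48408°.
Field (20°×10°, letters A–R): lon ⌊311.49405/20⌋ = 15 → P; lat ⌊53.48408/10⌋ = 5 → F.
Square (2°×1°, digits 0–9): lon ⌊11.49405/2⌋ = 5; lat ⌊3.48408/1⌋ = 3.
Subsquare (5′×2.5′, letters a–x): lon ⌊1.49405/0.0833333⌋ = 17 → r; lat ⌊0.48408/0.0416667⌋ = 11 → l.
Extended square (30″×15″, digits 0–9): lon ⌊0.07738/0.00833333⌋ = 9; lat ⌊0.02575/0.00416667⌋ = 6.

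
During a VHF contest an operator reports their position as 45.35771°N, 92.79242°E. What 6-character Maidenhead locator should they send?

NN65ji

Add 180° to longitude and 90° to latitude: 272.7924, 135.3577.
Field: lon ⌊272.7924/20⌋ = 13 → N; lat ⌊135.3577/10⌋ = 13 → N.
Square: lon ⌊12.7924/2⌋ = 6; lat ⌊5.3577/1⌋ = 5.
Subsquare: lon ⌊0.7924/0.0833333⌋ = 9 → j; lat ⌊0.3577/0.0416667⌋ = 8 → i.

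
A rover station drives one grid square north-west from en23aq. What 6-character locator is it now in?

EN13xr

Longitude subsquare a = 0; −1 → -1, wraps to 23 = x, carry into square.
Longitude square 2; −1 → 1.
Latitude subsquare q = 16; +1 → 17 = r.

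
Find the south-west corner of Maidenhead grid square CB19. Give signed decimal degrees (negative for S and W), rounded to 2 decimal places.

Field C=2, B=1: +2·20° lon, +1·10° lat → SW at lon -140°, lat -80°.
Square 1, 9: +1·2° lon, +9·1° lat → SW at lon -138°, lat -71°.
latitude -71.00, longitude -138.00.

-71.00, -138.00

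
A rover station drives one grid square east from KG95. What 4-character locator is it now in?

Longitude square 9; +1 → 10, wraps to 0, carry into field.
Longitude field K = 10; +1 → 11 = L.
The latitude characters are unchanged.

LG05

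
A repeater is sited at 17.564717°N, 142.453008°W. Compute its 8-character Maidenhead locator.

BK87sn55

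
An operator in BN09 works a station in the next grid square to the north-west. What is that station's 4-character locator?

AO90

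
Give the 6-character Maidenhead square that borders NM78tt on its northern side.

Latitude subsquare t = 19; +1 → 20 = u.
The longitude characters are unchanged.

NM78tu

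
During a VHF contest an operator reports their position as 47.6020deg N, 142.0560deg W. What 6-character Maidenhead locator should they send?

BN87xo

Offset from 180°W / 90°S: lon 37.9440°, lat 137.6020°.
Field: lon ⌊37.9440/20⌋ = 1 → B; lat ⌊137.6020/10⌋ = 13 → N.
Square: lon ⌊17.9440/2⌋ = 8; lat ⌊7.6020/1⌋ = 7.
Subsquare: lon ⌊1.9440/0.0833333⌋ = 23 → x; lat ⌊0.6020/0.0416667⌋ = 14 → o.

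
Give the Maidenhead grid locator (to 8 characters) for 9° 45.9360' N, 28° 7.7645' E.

KJ49bs53

Offset from 180°W / 90°S: lon 208.12941°, lat 99.76560°.
Field (20°×10°, letters A–R): 208.12941/20 → 10 → K, 99.76560/10 → 9 → J; chars KJ.
Square (2°×1°, digits 0–9): 8.12941/2 → 4, 9.76560/1 → 9; chars 49.
Subsquare (5′×2.5′, letters a–x): 0.12941/0.0833333 → 1 → b, 0.76560/0.0416667 → 18 → s; chars bs.
Extended square (30″×15″, digits 0–9): 0.04608/0.00833333 → 5, 0.01560/0.00416667 → 3; chars 53.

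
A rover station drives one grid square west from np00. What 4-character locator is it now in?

MP90

Longitude square 0; −1 → -1, wraps to 9, carry into field.
Longitude field N = 13; −1 → 12 = M.
The latitude characters are unchanged.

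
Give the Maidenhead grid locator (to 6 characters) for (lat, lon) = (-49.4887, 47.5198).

Offset from 180°W / 90°S: lon 227.5198°, lat 40.5113°.
Field: 227.5198/20 → 11 → L, 40.5113/10 → 4 → E; chars LE.
Square: 7.5198/2 → 3, 0.5113/1 → 0; chars 30.
Subsquare: 1.5198/0.0833333 → 18 → s, 0.5113/0.0416667 → 12 → m; chars sm.

LE30sm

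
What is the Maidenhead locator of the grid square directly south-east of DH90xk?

Longitude subsquare x = 23; +1 → 24, wraps to 0 = a, carry into square.
Longitude square 9; +1 → 10, wraps to 0, carry into field.
Longitude field D = 3; +1 → 4 = E.
Latitude subsquare k = 10; −1 → 9 = j.

EH00aj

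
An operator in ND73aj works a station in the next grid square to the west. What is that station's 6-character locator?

ND63xj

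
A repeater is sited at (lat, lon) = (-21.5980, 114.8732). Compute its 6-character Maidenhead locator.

OG78kj

Offset from 180°W / 90°S: lon 294.8732°, lat 68.4020°.
Field (20°×10°, letters A–R): lon ⌊294.8732/20⌋ = 14 → O; lat ⌊68.4020/10⌋ = 6 → G.
Square (2°×1°, digits 0–9): lon ⌊14.8732/2⌋ = 7; lat ⌊8.4020/1⌋ = 8.
Subsquare (5′×2.5′, letters a–x): lon ⌊0.8732/0.0833333⌋ = 10 → k; lat ⌊0.4020/0.0416667⌋ = 9 → j.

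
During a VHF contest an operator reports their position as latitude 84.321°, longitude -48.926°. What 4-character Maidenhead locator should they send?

Add 180° to longitude and 90° to latitude: 131.07, 174.32.
Field: 131.07/20 → 6 → G, 174.32/10 → 17 → R; chars GR.
Square: 11.07/2 → 5, 4.32/1 → 4; chars 54.

GR54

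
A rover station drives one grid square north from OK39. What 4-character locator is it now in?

Latitude square 9; +1 → 10, wraps to 0, carry into field.
Latitude field K = 10; +1 → 11 = L.
The longitude characters are unchanged.

OL30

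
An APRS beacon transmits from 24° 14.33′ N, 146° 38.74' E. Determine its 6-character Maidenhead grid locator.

QL34hf

Offset from 180°W / 90°S: lon 326.6457°, lat 114.2388°.
Field (20°×10°, letters A–R): 326.6457/20 → 16 → Q, 114.2388/10 → 11 → L; chars QL.
Square (2°×1°, digits 0–9): 6.6457/2 → 3, 4.2388/1 → 4; chars 34.
Subsquare (5′×2.5′, letters a–x): 0.6457/0.0833333 → 7 → h, 0.2388/0.0416667 → 5 → f; chars hf.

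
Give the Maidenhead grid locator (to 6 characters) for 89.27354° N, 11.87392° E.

JR59wg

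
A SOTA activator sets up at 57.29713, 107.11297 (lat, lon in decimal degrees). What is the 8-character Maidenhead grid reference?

OO37nh31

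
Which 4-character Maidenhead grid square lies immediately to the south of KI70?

Latitude square 0; −1 → -1, wraps to 9, carry into field.
Latitude field I = 8; −1 → 7 = H.
The longitude characters are unchanged.

KH79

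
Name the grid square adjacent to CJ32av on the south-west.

CJ22xu

Longitude subsquare a = 0; −1 → -1, wraps to 23 = x, carry into square.
Longitude square 3; −1 → 2.
Latitude subsquare v = 21; −1 → 20 = u.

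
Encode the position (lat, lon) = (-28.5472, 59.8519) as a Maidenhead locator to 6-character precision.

LG91wk

Add 180° to longitude and 90° to latitude: 239.8519, 61.4528.
Field: 239.8519/20 → 11 → L, 61.4528/10 → 6 → G; chars LG.
Square: 19.8519/2 → 9, 1.4528/1 → 1; chars 91.
Subsquare: 1.8519/0.0833333 → 22 → w, 0.4528/0.0416667 → 10 → k; chars wk.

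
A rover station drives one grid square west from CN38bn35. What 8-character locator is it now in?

CN38bn25

Longitude extended square 3; −1 → 2.
The latitude characters are unchanged.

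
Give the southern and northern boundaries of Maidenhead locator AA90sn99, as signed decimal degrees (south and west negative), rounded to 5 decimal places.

-89.42083, -89.41667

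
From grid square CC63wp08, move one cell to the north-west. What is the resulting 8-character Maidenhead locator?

CC63vp99

Longitude extended square 0; −1 → -1, wraps to 9, carry into subsquare.
Longitude subsquare w = 22; −1 → 21 = v.
Latitude extended square 8; +1 → 9.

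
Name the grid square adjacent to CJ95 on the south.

Latitude square 5; −1 → 4.
The longitude characters are unchanged.

CJ94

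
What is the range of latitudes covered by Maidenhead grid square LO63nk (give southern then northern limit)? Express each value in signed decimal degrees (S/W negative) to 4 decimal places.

53.4167, 53.4583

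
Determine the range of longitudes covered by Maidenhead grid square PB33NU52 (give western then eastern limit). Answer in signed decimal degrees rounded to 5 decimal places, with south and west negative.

Field P=15, B=1: +15·20° lon, +1·10° lat → SW at lon 120°, lat -80°.
Square 3, 3: +3·2° lon, +3·1° lat → SW at lon 126°, lat -77°.
Subsquare n=13, u=20: +13·0.0833333° lon, +20·0.0416667° lat → SW at lon 127.083°, lat -76.1667°.
Extended square 5, 2: +5·0.00833333° lon, +2·0.00416667° lat → SW at lon 127.125°, lat -76.1583°.
Cell spans 0.00833333° lon × 0.00416667° lat.
west 127.12500, east 127.13333.

127.12500, 127.13333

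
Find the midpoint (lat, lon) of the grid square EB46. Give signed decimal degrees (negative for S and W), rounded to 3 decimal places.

-73.500, -91.000

Field E=4, B=1: +4·20° lon, +1·10° lat → SW at lon -100°, lat -80°.
Square 4, 6: +4·2° lon, +6·1° lat → SW at lon -92°, lat -74°.
Cell spans 2° lon × 1° lat. Centre is SW corner plus half of each.
latitude -73.500, longitude -91.000.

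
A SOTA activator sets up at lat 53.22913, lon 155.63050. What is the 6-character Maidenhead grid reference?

QO73tf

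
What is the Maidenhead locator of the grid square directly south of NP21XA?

NP20xx

Latitude subsquare a = 0; −1 → -1, wraps to 23 = x, carry into square.
Latitude square 1; −1 → 0.
The longitude characters are unchanged.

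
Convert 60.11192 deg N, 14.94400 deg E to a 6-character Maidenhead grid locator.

JP70lc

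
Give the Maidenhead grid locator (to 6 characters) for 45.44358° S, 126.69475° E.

PE34in

Shift to the Maidenhead origin (180°W, 90°S): lon 306.6947, lat 44.5564.
Field: lon ⌊306.6947/20⌋ = 15 → P; lat ⌊44.5564/10⌋ = 4 → E.
Square: lon ⌊6.6947/2⌋ = 3; lat ⌊4.5564/1⌋ = 4.
Subsquare: lon ⌊0.6947/0.0833333⌋ = 8 → i; lat ⌊0.5564/0.0416667⌋ = 13 → n.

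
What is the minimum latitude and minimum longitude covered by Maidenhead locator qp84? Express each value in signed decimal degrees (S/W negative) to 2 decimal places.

64.00, 156.00

Field Q=16, P=15: +16·20° lon, +15·10° lat → SW at lon 140°, lat 60°.
Square 8, 4: +8·2° lon, +4·1° lat → SW at lon 156°, lat 64°.
latitude 64.00, longitude 156.00.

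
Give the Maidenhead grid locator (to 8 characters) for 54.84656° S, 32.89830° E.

Offset from 180°W / 90°S: lon 212.89830°, lat 35.15344°.
Field: 212.89830/20 → 10 → K, 35.15344/10 → 3 → D; chars KD.
Square: 12.89830/2 → 6, 5.15344/1 → 5; chars 65.
Subsquare: 0.89830/0.0833333 → 10 → k, 0.15344/0.0416667 → 3 → d; chars kd.
Extended square: 0.06497/0.00833333 → 7, 0.02844/0.00416667 → 6; chars 76.

KD65kd76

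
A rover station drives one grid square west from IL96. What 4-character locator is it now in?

Longitude square 9; −1 → 8.
The latitude characters are unchanged.

IL86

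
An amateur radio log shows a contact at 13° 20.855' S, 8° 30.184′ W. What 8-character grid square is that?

IH56rp96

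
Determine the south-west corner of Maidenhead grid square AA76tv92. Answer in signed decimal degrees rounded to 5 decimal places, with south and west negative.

-83.11667, -164.34167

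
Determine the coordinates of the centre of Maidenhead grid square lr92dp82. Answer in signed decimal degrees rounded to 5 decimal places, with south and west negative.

Field L=11, R=17: +11·20° lon, +17·10° lat → SW at lon 40°, lat 80°.
Square 9, 2: +9·2° lon, +2·1° lat → SW at lon 58°, lat 82°.
Subsquare d=3, p=15: +3·0.0833333° lon, +15·0.0416667° lat → SW at lon 58.25°, lat 82.625°.
Extended square 8, 2: +8·0.00833333° lon, +2·0.00416667° lat → SW at lon 58.3167°, lat 82.6333°.
Cell spans 0.00833333° lon × 0.00416667° lat. Centre is SW corner plus half of each.
latitude 82.63542, longitude 58.32083.

82.63542, 58.32083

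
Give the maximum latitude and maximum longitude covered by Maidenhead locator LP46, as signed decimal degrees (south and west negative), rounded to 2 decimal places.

67.00, 50.00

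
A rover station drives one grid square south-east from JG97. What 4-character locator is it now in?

Longitude square 9; +1 → 10, wraps to 0, carry into field.
Longitude field J = 9; +1 → 10 = K.
Latitude square 7; −1 → 6.

KG06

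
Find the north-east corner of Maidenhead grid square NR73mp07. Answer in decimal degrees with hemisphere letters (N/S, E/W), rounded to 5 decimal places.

Field N=13, R=17: +13·20° lon, +17·10° lat → SW at lon 80°, lat 80°.
Square 7, 3: +7·2° lon, +3·1° lat → SW at lon 94°, lat 83°.
Subsquare m=12, p=15: +12·0.0833333° lon, +15·0.0416667° lat → SW at lon 95°, lat 83.625°.
Extended square 0, 7: +0·0.00833333° lon, +7·0.00416667° lat → SW at lon 95°, lat 83.6542°.
Cell spans 0.00833333° lon × 0.00416667° lat. NE corner is SW corner plus one full cell.
latitude 83.65833° N, longitude 95.00833° E.

83.65833° N, 95.00833° E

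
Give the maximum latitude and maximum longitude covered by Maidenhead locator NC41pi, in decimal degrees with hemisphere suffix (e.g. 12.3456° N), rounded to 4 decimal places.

68.6250° S, 89.3333° E

Field N=13, C=2: +13·20° lon, +2·10° lat → SW at lon 80°, lat -70°.
Square 4, 1: +4·2° lon, +1·1° lat → SW at lon 88°, lat -69°.
Subsquare p=15, i=8: +15·0.0833333° lon, +8·0.0416667° lat → SW at lon 89.25°, lat -68.6667°.
Cell spans 0.0833333° lon × 0.0416667° lat. NE corner is SW corner plus one full cell.
latitude 68.6250° S, longitude 89.3333° E.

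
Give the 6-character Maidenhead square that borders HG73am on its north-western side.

HG63xn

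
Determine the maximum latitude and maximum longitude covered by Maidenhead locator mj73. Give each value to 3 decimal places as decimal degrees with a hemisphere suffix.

Field M=12, J=9: +12·20° lon, +9·10° lat → SW at lon 60°, lat 0°.
Square 7, 3: +7·2° lon, +3·1° lat → SW at lon 74°, lat 3°.
Cell spans 2° lon × 1° lat. NE corner is SW corner plus one full cell.
latitude 4.000° N, longitude 76.000° E.

4.000° N, 76.000° E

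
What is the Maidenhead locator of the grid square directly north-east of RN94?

AN05

Longitude square 9; +1 → 10, wraps to 0, carry into field.
Longitude field R = 17; +1 → 18, wraps to 0 = A, wrapping around the antimeridian.
Latitude square 4; +1 → 5.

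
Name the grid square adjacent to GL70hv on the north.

GL70hw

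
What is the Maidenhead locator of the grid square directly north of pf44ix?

PF45ia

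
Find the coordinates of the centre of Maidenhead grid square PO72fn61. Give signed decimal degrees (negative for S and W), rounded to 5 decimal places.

52.54792, 134.47083

Field P=15, O=14: +15·20° lon, +14·10° lat → SW at lon 120°, lat 50°.
Square 7, 2: +7·2° lon, +2·1° lat → SW at lon 134°, lat 52°.
Subsquare f=5, n=13: +5·0.0833333° lon, +13·0.0416667° lat → SW at lon 134.417°, lat 52.5417°.
Extended square 6, 1: +6·0.00833333° lon, +1·0.00416667° lat → SW at lon 134.467°, lat 52.5458°.
Cell spans 0.00833333° lon × 0.00416667° lat. Centre is SW corner plus half of each.
latitude 52.54792, longitude 134.47083.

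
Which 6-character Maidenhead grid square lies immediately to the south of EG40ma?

Latitude subsquare a = 0; −1 → -1, wraps to 23 = x, carry into square.
Latitude square 0; −1 → -1, wraps to 9, carry into field.
Latitude field G = 6; −1 → 5 = F.
The longitude characters are unchanged.

EF49mx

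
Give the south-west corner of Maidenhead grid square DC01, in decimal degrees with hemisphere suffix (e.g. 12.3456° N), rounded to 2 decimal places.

69.00° S, 120.00° W

Field D=3, C=2: +3·20° lon, +2·10° lat → SW at lon -120°, lat -70°.
Square 0, 1: +0·2° lon, +1·1° lat → SW at lon -120°, lat -69°.
latitude 69.00° S, longitude 120.00° W.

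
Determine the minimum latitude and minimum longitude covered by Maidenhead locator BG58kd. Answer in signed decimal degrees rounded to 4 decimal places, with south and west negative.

-21.8750, -149.1667

Field B=1, G=6: +1·20° lon, +6·10° lat → SW at lon -160°, lat -30°.
Square 5, 8: +5·2° lon, +8·1° lat → SW at lon -150°, lat -22°.
Subsquare k=10, d=3: +10·0.0833333° lon, +3·0.0416667° lat → SW at lon -149.167°, lat -21.875°.
latitude -21.8750, longitude -149.1667.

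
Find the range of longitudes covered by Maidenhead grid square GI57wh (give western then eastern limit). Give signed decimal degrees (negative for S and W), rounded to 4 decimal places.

Field G=6, I=8: +6·20° lon, +8·10° lat → SW at lon -60°, lat -10°.
Square 5, 7: +5·2° lon, +7·1° lat → SW at lon -50°, lat -3°.
Subsquare w=22, h=7: +22·0.0833333° lon, +7·0.0416667° lat → SW at lon -48.1667°, lat -2.70833°.
Cell spans 0.0833333° lon × 0.0416667° lat.
west -48.1667, east -48.0833.

-48.1667, -48.0833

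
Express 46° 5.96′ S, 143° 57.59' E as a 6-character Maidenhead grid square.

Shift to the Maidenhead origin (180°W, 90°S): lon 323.9598, lat 43.9007.
Field (20°×10°, letters A–R): 323.9598/20 → 16 → Q, 43.9007/10 → 4 → E; chars QE.
Square (2°×1°, digits 0–9): 3.9598/2 → 1, 3.9007/1 → 3; chars 13.
Subsquare (5′×2.5′, letters a–x): 1.9598/0.0833333 → 23 → x, 0.9007/0.0416667 → 21 → v; chars xv.

QE13xv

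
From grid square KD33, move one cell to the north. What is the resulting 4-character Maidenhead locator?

Latitude square 3; +1 → 4.
The longitude characters are unchanged.

KD34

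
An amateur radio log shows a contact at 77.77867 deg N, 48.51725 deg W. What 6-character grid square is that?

Shift to the Maidenhead origin (180°W, 90°S): lon 131.4828, lat 167.7787.
Field: 131.4828/20 → 6 → G, 167.7787/10 → 16 → Q; chars GQ.
Square: 11.4828/2 → 5, 7.7787/1 → 7; chars 57.
Subsquare: 1.4828/0.0833333 → 17 → r, 0.7787/0.0416667 → 18 → s; chars rs.

GQ57rs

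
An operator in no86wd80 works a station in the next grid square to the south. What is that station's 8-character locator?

Latitude extended square 0; −1 → -1, wraps to 9, carry into subsquare.
Latitude subsquare d = 3; −1 → 2 = c.
The longitude characters are unchanged.

NO86wc89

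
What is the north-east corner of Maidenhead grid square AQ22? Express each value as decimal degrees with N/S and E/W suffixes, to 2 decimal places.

Field A=0, Q=16: +0·20° lon, +16·10° lat → SW at lon -180°, lat 70°.
Square 2, 2: +2·2° lon, +2·1° lat → SW at lon -176°, lat 72°.
Cell spans 2° lon × 1° lat. NE corner is SW corner plus one full cell.
latitude 73.00° N, longitude 174.00° W.

73.00° N, 174.00° W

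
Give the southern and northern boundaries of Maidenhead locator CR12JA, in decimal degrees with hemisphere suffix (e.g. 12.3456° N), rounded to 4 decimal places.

Field C=2, R=17: +2·20° lon, +17·10° lat → SW at lon -140°, lat 80°.
Square 1, 2: +1·2° lon, +2·1° lat → SW at lon -138°, lat 82°.
Subsquare j=9, a=0: +9·0.0833333° lon, +0·0.0416667° lat → SW at lon -137.25°, lat 82°.
Cell spans 0.0833333° lon × 0.0416667° lat.
south 82.0000° N, north 82.0417° N.

82.0000° N, 82.0417° N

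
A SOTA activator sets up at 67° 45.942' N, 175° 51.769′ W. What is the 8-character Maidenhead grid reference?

AP27bs63

Add 180° to longitude and 90° to latitude: 4.13718, 157.76570.
Field: lon ⌊4.13718/20⌋ = 0 → A; lat ⌊157.76570/10⌋ = 15 → P.
Square: lon ⌊4.13718/2⌋ = 2; lat ⌊7.76570/1⌋ = 7.
Subsquare: lon ⌊0.13718/0.0833333⌋ = 1 → b; lat ⌊0.76570/0.0416667⌋ = 18 → s.
Extended square: lon ⌊0.05385/0.00833333⌋ = 6; lat ⌊0.01570/0.00416667⌋ = 3.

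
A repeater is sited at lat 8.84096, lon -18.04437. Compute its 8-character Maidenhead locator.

IJ08xu41

Offset from 180°W / 90°S: lon 161.95563°, lat 98.84096°.
Field: 161.95563/20 → 8 → I, 98.84096/10 → 9 → J; chars IJ.
Square: 1.95563/2 → 0, 8.84096/1 → 8; chars 08.
Subsquare: 1.95563/0.0833333 → 23 → x, 0.84096/0.0416667 → 20 → u; chars xu.
Extended square: 0.03896/0.00833333 → 4, 0.00763/0.00416667 → 1; chars 41.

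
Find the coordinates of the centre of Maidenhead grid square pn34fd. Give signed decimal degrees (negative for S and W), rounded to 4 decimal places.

Field P=15, N=13: +15·20° lon, +13·10° lat → SW at lon 120°, lat 40°.
Square 3, 4: +3·2° lon, +4·1° lat → SW at lon 126°, lat 44°.
Subsquare f=5, d=3: +5·0.0833333° lon, +3·0.0416667° lat → SW at lon 126.417°, lat 44.125°.
Cell spans 0.0833333° lon × 0.0416667° lat. Centre is SW corner plus half of each.
latitude 44.1458, longitude 126.4583.

44.1458, 126.4583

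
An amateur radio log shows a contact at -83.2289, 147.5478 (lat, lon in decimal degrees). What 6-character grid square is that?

QA36ss

Shift to the Maidenhead origin (180°W, 90°S): lon 327.5478, lat 6.7711.
Field (20°×10°, letters A–R): 327.5478/20 → 16 → Q, 6.7711/10 → 0 → A; chars QA.
Square (2°×1°, digits 0–9): 7.5478/2 → 3, 6.7711/1 → 6; chars 36.
Subsquare (5′×2.5′, letters a–x): 1.5478/0.0833333 → 18 → s, 0.7711/0.0416667 → 18 → s; chars ss.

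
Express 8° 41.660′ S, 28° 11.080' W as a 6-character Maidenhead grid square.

HI51vh

Add 180° to longitude and 90° to latitude: 151.8153, 81.3057.
Field: lon ⌊151.8153/20⌋ = 7 → H; lat ⌊81.3057/10⌋ = 8 → I.
Square: lon ⌊11.8153/2⌋ = 5; lat ⌊1.3057/1⌋ = 1.
Subsquare: lon ⌊1.8153/0.0833333⌋ = 21 → v; lat ⌊0.3057/0.0416667⌋ = 7 → h.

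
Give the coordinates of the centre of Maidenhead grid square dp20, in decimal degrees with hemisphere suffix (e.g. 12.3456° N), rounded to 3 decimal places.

Field D=3, P=15: +3·20° lon, +15·10° lat → SW at lon -120°, lat 60°.
Square 2, 0: +2·2° lon, +0·1° lat → SW at lon -116°, lat 60°.
Cell spans 2° lon × 1° lat. Centre is SW corner plus half of each.
latitude 60.500° N, longitude 115.000° W.

60.500° N, 115.000° W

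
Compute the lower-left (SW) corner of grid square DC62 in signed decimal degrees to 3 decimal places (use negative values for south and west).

-68.000, -108.000

Field D=3, C=2: +3·20° lon, +2·10° lat → SW at lon -120°, lat -70°.
Square 6, 2: +6·2° lon, +2·1° lat → SW at lon -108°, lat -68°.
latitude -68.000, longitude -108.000.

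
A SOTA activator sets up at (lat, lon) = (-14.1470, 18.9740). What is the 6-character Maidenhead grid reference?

JH95lu

Offset from 180°W / 90°S: lon 198.9740°, lat 75.8530°.
Field (20°×10°, letters A–R): 198.9740/20 → 9 → J, 75.8530/10 → 7 → H; chars JH.
Square (2°×1°, digits 0–9): 18.9740/2 → 9, 5.8530/1 → 5; chars 95.
Subsquare (5′×2.5′, letters a–x): 0.9740/0.0833333 → 11 → l, 0.8530/0.0416667 → 20 → u; chars lu.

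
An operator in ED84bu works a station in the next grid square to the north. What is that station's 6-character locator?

ED84bv

Latitude subsquare u = 20; +1 → 21 = v.
The longitude characters are unchanged.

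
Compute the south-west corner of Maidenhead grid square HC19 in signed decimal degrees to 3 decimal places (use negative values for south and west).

Field H=7, C=2: +7·20° lon, +2·10° lat → SW at lon -40°, lat -70°.
Square 1, 9: +1·2° lon, +9·1° lat → SW at lon -38°, lat -61°.
latitude -61.000, longitude -38.000.

-61.000, -38.000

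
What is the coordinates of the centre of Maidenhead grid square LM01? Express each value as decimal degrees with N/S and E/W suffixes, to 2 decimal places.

31.50° N, 41.00° E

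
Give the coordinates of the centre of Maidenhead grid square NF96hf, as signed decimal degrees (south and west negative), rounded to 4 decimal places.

-33.7708, 98.6250

Field N=13, F=5: +13·20° lon, +5·10° lat → SW at lon 80°, lat -40°.
Square 9, 6: +9·2° lon, +6·1° lat → SW at lon 98°, lat -34°.
Subsquare h=7, f=5: +7·0.0833333° lon, +5·0.0416667° lat → SW at lon 98.5833°, lat -33.7917°.
Cell spans 0.0833333° lon × 0.0416667° lat. Centre is SW corner plus half of each.
latitude -33.7708, longitude 98.6250.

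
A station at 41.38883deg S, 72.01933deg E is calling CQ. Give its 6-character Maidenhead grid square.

ME68ao

Offset from 180°W / 90°S: lon 252.0193°, lat 48.6112°.
Field (20°×10°, letters A–R): lon ⌊252.0193/20⌋ = 12 → M; lat ⌊48.6112/10⌋ = 4 → E.
Square (2°×1°, digits 0–9): lon ⌊12.0193/2⌋ = 6; lat ⌊8.6112/1⌋ = 8.
Subsquare (5′×2.5′, letters a–x): lon ⌊0.0193/0.0833333⌋ = 0 → a; lat ⌊0.6112/0.0416667⌋ = 14 → o.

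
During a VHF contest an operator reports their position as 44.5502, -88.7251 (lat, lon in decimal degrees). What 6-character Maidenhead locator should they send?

Offset from 180°W / 90°S: lon 91.2749°, lat 134.5502°.
Field (20°×10°, letters A–R): lon ⌊91.2749/20⌋ = 4 → E; lat ⌊134.5502/10⌋ = 13 → N.
Square (2°×1°, digits 0–9): lon ⌊11.2749/2⌋ = 5; lat ⌊4.5502/1⌋ = 4.
Subsquare (5′×2.5′, letters a–x): lon ⌊1.2749/0.0833333⌋ = 15 → p; lat ⌊0.5502/0.0416667⌋ = 13 → n.

EN54pn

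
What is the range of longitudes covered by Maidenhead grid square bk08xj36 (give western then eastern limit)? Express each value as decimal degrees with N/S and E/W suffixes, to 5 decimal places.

Field B=1, K=10: +1·20° lon, +10·10° lat → SW at lon -160°, lat 10°.
Square 0, 8: +0·2° lon, +8·1° lat → SW at lon -160°, lat 18°.
Subsquare x=23, j=9: +23·0.0833333° lon, +9·0.0416667° lat → SW at lon -158.083°, lat 18.375°.
Extended square 3, 6: +3·0.00833333° lon, +6·0.00416667° lat → SW at lon -158.058°, lat 18.4°.
Cell spans 0.00833333° lon × 0.00416667° lat.
west 158.05833° W, east 158.05000° W.

158.05833° W, 158.05000° W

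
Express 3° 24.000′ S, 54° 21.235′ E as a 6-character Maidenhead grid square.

LI76eo

Add 180° to longitude and 90° to latitude: 234.3539, 86.6000.
Field: lon ⌊234.3539/20⌋ = 11 → L; lat ⌊86.6000/10⌋ = 8 → I.
Square: lon ⌊14.3539/2⌋ = 7; lat ⌊6.6000/1⌋ = 6.
Subsquare: lon ⌊0.3539/0.0833333⌋ = 4 → e; lat ⌊0.6000/0.0416667⌋ = 14 → o.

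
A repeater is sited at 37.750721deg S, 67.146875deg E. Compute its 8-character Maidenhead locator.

Offset from 180°W / 90°S: lon 247.14687°, lat 52.24928°.
Field (20°×10°, letters A–R): 247.14687/20 → 12 → M, 52.24928/10 → 5 → F; chars MF.
Square (2°×1°, digits 0–9): 7.14687/2 → 3, 2.24928/1 → 2; chars 32.
Subsquare (5′×2.5′, letters a–x): 1.14687/0.0833333 → 13 → n, 0.24928/0.0416667 → 5 → f; chars nf.
Extended square (30″×15″, digits 0–9): 0.06354/0.00833333 → 7, 0.04095/0.00416667 → 9; chars 79.

MF32nf79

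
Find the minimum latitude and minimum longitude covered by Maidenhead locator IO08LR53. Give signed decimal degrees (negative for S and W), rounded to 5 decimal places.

58.72083, -19.04167

Field I=8, O=14: +8·20° lon, +14·10° lat → SW at lon -20°, lat 50°.
Square 0, 8: +0·2° lon, +8·1° lat → SW at lon -20°, lat 58°.
Subsquare l=11, r=17: +11·0.0833333° lon, +17·0.0416667° lat → SW at lon -19.0833°, lat 58.7083°.
Extended square 5, 3: +5·0.00833333° lon, +3·0.00416667° lat → SW at lon -19.0417°, lat 58.7208°.
latitude 58.72083, longitude -19.04167.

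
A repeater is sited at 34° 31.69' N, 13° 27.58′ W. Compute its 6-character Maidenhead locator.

IM34gm

Offset from 180°W / 90°S: lon 166.5403°, lat 124.5282°.
Field: lon ⌊166.5403/20⌋ = 8 → I; lat ⌊124.5282/10⌋ = 12 → M.
Square: lon ⌊6.5403/2⌋ = 3; lat ⌊4.5282/1⌋ = 4.
Subsquare: lon ⌊0.5403/0.0833333⌋ = 6 → g; lat ⌊0.5282/0.0416667⌋ = 12 → m.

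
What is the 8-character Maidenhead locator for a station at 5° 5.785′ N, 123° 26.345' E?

Offset from 180°W / 90°S: lon 303.43908°, lat 95.09642°.
Field: 303.43908/20 → 15 → P, 95.09642/10 → 9 → J; chars PJ.
Square: 3.43908/2 → 1, 5.09642/1 → 5; chars 15.
Subsquare: 1.43908/0.0833333 → 17 → r, 0.09642/0.0416667 → 2 → c; chars rc.
Extended square: 0.02242/0.00833333 → 2, 0.01308/0.00416667 → 3; chars 23.

PJ15rc23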